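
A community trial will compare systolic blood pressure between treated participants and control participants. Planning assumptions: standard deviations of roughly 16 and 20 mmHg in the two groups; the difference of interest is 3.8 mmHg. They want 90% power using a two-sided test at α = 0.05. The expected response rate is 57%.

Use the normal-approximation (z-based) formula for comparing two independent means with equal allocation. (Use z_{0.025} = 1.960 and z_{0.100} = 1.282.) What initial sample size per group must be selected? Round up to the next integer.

n = (z_{α/2} + z_β)² · (σ₁² + σ₂²) / δ²
  = (1.960 + 1.282)² · (16² + 20² = 656) / 3.8²
  = 10.5106 · 656 / 14.44
  = 477.49
Adjust for 57% response: 477.49 / 0.57 = 837.70.
Round up → n = 838 per group.

n = 838 per group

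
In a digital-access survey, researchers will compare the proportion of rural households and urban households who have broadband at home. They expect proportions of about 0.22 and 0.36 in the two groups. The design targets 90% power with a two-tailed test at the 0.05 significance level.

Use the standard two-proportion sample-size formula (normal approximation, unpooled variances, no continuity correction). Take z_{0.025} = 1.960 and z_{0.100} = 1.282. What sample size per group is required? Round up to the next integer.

n = 216 per group

n = (z_{α/2} + z_β)² · [p₁(1−p₁) + p₂(1−p₂)] / (p₁ − p₂)²
  = (1.960 + 1.282)² · (0.22·0.78 + 0.36·0.64) / (-0.14)²
  = (3.242)² · (0.1716 + 0.2304) / 0.0196
  = 10.5106 · 0.4020 / 0.0196
  = 215.57
Round up → n = 216 per group.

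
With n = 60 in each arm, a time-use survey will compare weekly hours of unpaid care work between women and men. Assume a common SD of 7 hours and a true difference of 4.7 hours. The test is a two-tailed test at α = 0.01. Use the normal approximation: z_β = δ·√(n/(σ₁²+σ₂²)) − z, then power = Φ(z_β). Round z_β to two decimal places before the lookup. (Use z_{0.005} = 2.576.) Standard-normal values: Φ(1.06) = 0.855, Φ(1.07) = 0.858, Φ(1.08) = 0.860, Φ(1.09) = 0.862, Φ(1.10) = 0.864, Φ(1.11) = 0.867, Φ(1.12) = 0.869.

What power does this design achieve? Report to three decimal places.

Power ≈ 0.864

z_β = δ·√(n/(σ₁²+σ₂²)) − z_{α/2}
    = 4.7 · √(60/98) − 2.576
    = 4.7 · 0.78246 − 2.576
    = 3.6776 − 2.576 = 1.1016 → 1.10
Power = Φ(1.10) = 0.864.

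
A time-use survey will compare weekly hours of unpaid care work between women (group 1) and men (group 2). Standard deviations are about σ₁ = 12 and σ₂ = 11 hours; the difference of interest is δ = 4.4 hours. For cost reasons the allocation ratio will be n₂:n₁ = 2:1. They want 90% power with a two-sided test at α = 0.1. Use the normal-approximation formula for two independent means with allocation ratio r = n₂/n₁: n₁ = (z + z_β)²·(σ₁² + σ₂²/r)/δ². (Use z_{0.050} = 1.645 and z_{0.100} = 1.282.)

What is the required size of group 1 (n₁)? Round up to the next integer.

n₁ = (z_{α/2} + z_β)² · (σ₁² + σ₂²/r) / δ²
   = (1.645 + 1.282)² · (12² + 11²/2) / 4.4²
   = 8.5673 · (144 + 60.5) / 19.36
   = 8.5673 · 204.5 / 19.36
   = 90.50
Round up → n₁ = 91; n₂ = r·n₁ = 2 × 91 = 182.

n₁ = 91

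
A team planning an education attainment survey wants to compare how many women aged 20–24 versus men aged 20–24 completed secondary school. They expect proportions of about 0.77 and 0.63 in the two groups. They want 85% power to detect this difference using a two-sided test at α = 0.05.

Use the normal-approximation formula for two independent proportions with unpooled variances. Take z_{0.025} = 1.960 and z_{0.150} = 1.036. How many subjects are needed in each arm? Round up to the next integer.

n = (z_{α/2} + z_β)² · [p₁(1−p₁) + p₂(1−p₂)] / (p₁ − p₂)²
  = (1.960 + 1.036)² · (0.77·0.23 + 0.63·0.37) / (0.14)²
  = (2.996)² · (0.1771 + 0.2331) / 0.0196
  = 8.9760 · 0.4102 / 0.0196
  = 187.86
Round up → n = 188 per group.

n = 188 per group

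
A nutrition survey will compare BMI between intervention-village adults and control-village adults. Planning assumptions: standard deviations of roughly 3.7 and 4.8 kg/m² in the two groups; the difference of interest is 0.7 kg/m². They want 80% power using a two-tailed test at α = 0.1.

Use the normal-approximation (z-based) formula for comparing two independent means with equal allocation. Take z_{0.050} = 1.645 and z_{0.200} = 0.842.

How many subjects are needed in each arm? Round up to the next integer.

n = (z_{α/2} + z_β)² · (σ₁² + σ₂²) / δ²
  = (1.645 + 0.842)² · (3.7² + 4.8² = 36.73) / 0.7²
  = 6.1852 · 36.73 / 0.49
  = 463.64
Round up → n = 464 per group.

n = 464 per group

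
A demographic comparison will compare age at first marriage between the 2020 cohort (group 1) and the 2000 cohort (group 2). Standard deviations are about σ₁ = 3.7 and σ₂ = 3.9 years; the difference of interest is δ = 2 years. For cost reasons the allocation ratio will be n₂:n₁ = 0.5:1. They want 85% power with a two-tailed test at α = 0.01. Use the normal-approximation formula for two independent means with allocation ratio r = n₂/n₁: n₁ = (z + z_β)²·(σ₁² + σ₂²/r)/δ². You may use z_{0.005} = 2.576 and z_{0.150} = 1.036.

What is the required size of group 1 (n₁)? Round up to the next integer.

n₁ = 144

n₁ = (z_{α/2} + z_β)² · (σ₁² + σ₂²/r) / δ²
   = (2.576 + 1.036)² · (3.7² + 3.9²/0.5) / 2²
   = 13.0465 · (13.69 + 30.42) / 4
   = 13.0465 · 44.11 / 4
   = 143.87
Round up → n₁ = 144; n₂ = r·n₁ = 0.5 × 144 = 72.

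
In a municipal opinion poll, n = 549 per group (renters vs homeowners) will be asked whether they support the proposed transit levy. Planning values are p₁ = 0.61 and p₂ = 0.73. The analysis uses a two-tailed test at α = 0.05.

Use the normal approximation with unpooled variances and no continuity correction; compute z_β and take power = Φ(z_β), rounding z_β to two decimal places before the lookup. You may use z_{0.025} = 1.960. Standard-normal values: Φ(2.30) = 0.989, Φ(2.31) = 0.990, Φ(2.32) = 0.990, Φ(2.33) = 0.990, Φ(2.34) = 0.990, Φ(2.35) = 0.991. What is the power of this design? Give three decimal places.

Power ≈ 0.989

z_β = |p₁−p₂|·√(n/[p₁q₁+p₂q₂]) − z_{α/2}
    = 0.12 · √(549/0.4350) − 1.960
    = 0.12 · 35.5256 − 1.960
    = 4.2631 − 1.960 = 2.3031 → 2.30
Power = Φ(2.30) = 0.989.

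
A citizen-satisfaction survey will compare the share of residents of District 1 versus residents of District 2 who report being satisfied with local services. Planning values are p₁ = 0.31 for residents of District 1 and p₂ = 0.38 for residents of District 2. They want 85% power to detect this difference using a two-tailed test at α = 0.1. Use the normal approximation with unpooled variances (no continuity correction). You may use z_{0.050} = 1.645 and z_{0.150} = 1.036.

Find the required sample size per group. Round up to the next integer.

n = (z_{α/2} + z_β)² · [p₁(1−p₁) + p₂(1−p₂)] / (p₁ − p₂)²
  = (1.645 + 1.036)² · (0.31·0.69 + 0.38·0.62) / (-0.07)²
  = (2.681)² · (0.2139 + 0.2356) / 0.0049
  = 7.1878 · 0.4495 / 0.0049
  = 659.37
Round up → n = 660 per group.

n = 660 per group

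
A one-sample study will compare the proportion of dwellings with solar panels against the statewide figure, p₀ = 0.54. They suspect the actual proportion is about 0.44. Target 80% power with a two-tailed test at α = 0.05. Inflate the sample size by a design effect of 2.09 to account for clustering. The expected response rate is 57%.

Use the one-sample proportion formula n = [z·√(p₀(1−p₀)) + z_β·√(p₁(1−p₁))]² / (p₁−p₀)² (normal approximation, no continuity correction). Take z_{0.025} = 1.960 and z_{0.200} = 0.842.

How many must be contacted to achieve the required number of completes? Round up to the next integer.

n = 714

n = [z_{α/2}·√(p₀q₀) + z_β·√(p₁q₁)]² / (p₁ − p₀)²
  = [1.960·√(0.54·0.46) + 0.842·√(0.44·0.56)]² / (-0.10)²
  = [1.960·0.4984 + 0.842·0.4964]² / 0.0100
  = [1.3948]² / 0.0100
  = 194.55
Design effect: 2.09 × 194.55 = 406.61.
Adjust for 57% response: 406.61 / 0.57 = 713.36.
Round up → n = 714.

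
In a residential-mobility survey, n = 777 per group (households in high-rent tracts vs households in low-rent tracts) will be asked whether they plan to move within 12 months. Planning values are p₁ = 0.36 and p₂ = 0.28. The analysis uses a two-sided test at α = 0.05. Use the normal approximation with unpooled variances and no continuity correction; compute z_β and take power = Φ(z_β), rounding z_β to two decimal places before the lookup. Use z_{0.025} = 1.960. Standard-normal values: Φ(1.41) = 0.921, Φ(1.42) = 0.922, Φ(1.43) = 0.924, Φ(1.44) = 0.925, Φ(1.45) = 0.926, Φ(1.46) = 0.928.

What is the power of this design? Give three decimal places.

Power ≈ 0.924

z_β = |p₁−p₂|·√(n/[p₁q₁+p₂q₂]) − z_{α/2}
    = 0.08 · √(777/0.4320) − 1.960
    = 0.08 · 42.4100 − 1.960
    = 3.3928 − 1.960 = 1.4328 → 1.43
Power = Φ(1.43) = 0.924.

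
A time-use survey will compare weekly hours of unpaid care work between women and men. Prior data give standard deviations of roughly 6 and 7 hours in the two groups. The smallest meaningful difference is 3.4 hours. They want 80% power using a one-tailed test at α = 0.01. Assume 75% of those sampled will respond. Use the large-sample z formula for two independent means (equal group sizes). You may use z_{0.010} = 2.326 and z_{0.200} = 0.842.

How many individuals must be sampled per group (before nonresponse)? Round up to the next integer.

n = 99 per group

n = (z_α + z_β)² · (σ₁² + σ₂²) / δ²
  = (2.326 + 0.842)² · (6² + 7² = 85) / 3.4²
  = 10.0362 · 85 / 11.56
  = 73.80
Adjust for 75% response: 73.80 / 0.75 = 98.39.
Round up → n = 99 per group.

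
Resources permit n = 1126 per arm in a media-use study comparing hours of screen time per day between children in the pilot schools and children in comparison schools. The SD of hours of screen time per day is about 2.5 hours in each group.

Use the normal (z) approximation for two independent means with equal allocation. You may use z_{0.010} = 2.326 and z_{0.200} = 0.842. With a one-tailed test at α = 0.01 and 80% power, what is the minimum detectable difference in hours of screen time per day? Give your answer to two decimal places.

δ = (z_α + z_β) · √((σ₁²+σ₂²)/n)
  = (2.326 + 0.842) · √(12.5/1126)
  = 3.168 · √0.0111
  = 3.168 · 0.1054
  = 0.3338

Minimum detectable difference ≈ 0.33 hours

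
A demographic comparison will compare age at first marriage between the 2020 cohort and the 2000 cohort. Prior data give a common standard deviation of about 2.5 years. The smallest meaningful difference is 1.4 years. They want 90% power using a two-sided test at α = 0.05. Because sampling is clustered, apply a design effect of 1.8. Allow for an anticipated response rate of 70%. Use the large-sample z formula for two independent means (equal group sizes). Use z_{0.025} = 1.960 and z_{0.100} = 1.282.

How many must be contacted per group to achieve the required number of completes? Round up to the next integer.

n = (z_{α/2} + z_β)² · (σ₁² + σ₂²) / δ²
  = (1.960 + 1.282)² · (2·2.5² = 12.5) / 1.4²
  = 10.5106 · 12.5 / 1.96
  = 67.03
Design effect: 1.8 × 67.03 = 120.66.
Adjust for 70% response: 120.66 / 0.70 = 172.37.
Round up → n = 173 per group.

n = 173 per group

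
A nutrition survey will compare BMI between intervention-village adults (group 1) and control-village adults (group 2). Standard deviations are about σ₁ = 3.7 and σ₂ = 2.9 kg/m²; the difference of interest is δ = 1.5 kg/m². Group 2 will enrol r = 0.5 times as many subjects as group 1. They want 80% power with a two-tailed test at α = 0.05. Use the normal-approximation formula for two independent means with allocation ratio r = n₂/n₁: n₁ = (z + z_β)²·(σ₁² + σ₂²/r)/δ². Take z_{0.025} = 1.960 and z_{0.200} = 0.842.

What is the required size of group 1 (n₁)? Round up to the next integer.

n₁ = (z_{α/2} + z_β)² · (σ₁² + σ₂²/r) / δ²
   = (1.960 + 0.842)² · (3.7² + 2.9²/0.5) / 1.5²
   = 7.8512 · (13.69 + 16.82) / 2.25
   = 7.8512 · 30.51 / 2.25
   = 106.46
Round up → n₁ = 107; n₂ = r·n₁ = 0.5 × 107 = 54.

n₁ = 107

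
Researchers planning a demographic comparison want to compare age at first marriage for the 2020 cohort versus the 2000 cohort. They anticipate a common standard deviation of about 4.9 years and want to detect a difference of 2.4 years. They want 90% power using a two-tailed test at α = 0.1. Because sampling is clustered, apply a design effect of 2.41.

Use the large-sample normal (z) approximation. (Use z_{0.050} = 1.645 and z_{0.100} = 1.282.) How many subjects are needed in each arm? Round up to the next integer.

n = (z_{α/2} + z_β)² · (σ₁² + σ₂²) / δ²
  = (1.645 + 1.282)² · (2·4.9² = 48.02) / 2.4²
  = 8.5673 · 48.02 / 5.76
  = 71.42
Design effect: 2.41 × 71.42 = 172.13.
Round up → n = 173 per group.

n = 173 per group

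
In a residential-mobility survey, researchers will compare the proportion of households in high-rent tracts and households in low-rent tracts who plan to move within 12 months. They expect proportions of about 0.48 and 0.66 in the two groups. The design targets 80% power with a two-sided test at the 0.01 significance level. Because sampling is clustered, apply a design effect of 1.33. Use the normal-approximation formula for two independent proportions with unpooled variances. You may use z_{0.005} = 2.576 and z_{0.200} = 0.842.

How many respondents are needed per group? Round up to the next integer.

n = 228 per group

n = (z_{α/2} + z_β)² · [p₁(1−p₁) + p₂(1−p₂)] / (p₁ − p₂)²
  = (2.576 + 0.842)² · (0.48·0.52 + 0.66·0.34) / (-0.18)²
  = (3.418)² · (0.2496 + 0.2244) / 0.0324
  = 11.6827 · 0.4740 / 0.0324
  = 170.91
Design effect: 1.33 × 170.91 = 227.32.
Round up → n = 228 per group.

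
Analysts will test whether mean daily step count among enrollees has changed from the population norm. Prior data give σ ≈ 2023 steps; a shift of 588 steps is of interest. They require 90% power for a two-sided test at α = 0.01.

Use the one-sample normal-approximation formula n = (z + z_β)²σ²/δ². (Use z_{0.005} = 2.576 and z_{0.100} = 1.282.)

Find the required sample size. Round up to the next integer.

n = 177

n = (z_{α/2} + z_β)² · σ² / δ²
  = (2.576 + 1.282)² · 2023² / 588²
  = 14.8842 · 4092529 / 345744
  = 176.18
Round up → n = 177.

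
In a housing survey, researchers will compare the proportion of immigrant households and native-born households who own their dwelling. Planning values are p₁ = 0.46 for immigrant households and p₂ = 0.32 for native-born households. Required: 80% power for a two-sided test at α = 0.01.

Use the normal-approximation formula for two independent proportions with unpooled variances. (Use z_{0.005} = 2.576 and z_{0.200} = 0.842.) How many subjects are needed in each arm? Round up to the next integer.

n = 278 per group

n = (z_{α/2} + z_β)² · [p₁(1−p₁) + p₂(1−p₂)] / (p₁ − p₂)²
  = (2.576 + 0.842)² · (0.46·0.54 + 0.32·0.68) / (0.14)²
  = (3.418)² · (0.2484 + 0.2176) / 0.0196
  = 11.6827 · 0.4660 / 0.0196
  = 277.76
Round up → n = 278 per group.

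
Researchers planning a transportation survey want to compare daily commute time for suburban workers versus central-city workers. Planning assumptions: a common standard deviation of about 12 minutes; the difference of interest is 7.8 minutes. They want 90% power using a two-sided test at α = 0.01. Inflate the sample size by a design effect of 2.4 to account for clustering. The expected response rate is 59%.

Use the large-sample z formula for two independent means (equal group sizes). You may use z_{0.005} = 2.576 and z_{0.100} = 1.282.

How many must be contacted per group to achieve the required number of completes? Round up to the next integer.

n = (z_{α/2} + z_β)² · (σ₁² + σ₂²) / δ²
  = (2.576 + 1.282)² · (2·12² = 288) / 7.8²
  = 14.8842 · 288 / 60.84
  = 70.46
Design effect: 2.4 × 70.46 = 169.10.
Adjust for 59% response: 169.10 / 0.59 = 286.61.
Round up → n = 287 per group.

n = 287 per group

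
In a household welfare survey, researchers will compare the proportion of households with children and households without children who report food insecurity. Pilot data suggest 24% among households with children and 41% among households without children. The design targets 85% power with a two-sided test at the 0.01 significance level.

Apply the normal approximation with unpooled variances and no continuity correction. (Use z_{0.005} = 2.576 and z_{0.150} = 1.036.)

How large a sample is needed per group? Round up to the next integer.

n = (z_{α/2} + z_β)² · [p₁(1−p₁) + p₂(1−p₂)] / (p₁ − p₂)²
  = (2.576 + 1.036)² · (0.24·0.76 + 0.41·0.59) / (-0.17)²
  = (3.612)² · (0.1824 + 0.2419) / 0.0289
  = 13.0465 · 0.4243 / 0.0289
  = 191.54
Round up → n = 192 per group.

n = 192 per group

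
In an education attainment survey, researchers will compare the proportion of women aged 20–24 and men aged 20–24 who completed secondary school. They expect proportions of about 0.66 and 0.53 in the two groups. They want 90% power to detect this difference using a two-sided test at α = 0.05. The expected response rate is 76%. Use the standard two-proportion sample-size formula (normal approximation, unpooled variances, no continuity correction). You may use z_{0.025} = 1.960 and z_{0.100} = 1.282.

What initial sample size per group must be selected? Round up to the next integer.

n = (z_{α/2} + z_β)² · [p₁(1−p₁) + p₂(1−p₂)] / (p₁ − p₂)²
  = (1.960 + 1.282)² · (0.66·0.34 + 0.53·0.47) / (0.13)²
  = (3.242)² · (0.2244 + 0.2491) / 0.0169
  = 10.5106 · 0.4735 / 0.0169
  = 294.48
Adjust for 76% response: 294.48 / 0.76 = 387.48.
Round up → n = 388 per group.

n = 388 per group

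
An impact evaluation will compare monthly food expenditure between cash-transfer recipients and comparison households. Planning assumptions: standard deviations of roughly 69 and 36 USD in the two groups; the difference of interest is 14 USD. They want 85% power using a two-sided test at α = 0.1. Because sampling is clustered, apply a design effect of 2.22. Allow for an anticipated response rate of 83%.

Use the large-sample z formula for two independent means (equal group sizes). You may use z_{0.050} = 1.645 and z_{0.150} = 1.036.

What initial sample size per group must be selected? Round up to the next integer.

n = 595 per group

n = (z_{α/2} + z_β)² · (σ₁² + σ₂²) / δ²
  = (1.645 + 1.036)² · (69² + 36² = 6057) / 14²
  = 7.1878 · 6057 / 196
  = 222.12
Design effect: 2.22 × 222.12 = 493.11.
Adjust for 83% response: 493.11 / 0.83 = 594.11.
Round up → n = 595 per group.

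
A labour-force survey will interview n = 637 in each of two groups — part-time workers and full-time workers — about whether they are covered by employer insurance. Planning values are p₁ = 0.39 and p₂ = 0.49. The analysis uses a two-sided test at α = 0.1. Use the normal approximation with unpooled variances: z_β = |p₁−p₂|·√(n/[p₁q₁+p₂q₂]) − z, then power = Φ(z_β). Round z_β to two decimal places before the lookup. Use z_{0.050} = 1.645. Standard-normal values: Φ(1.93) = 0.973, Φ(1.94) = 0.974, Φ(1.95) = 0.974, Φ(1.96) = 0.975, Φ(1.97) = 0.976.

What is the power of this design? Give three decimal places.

Power ≈ 0.976

z_β = |p₁−p₂|·√(n/[p₁q₁+p₂q₂]) − z_{α/2}
    = 0.10 · √(637/0.4878) − 1.645
    = 0.10 · 36.1367 − 1.645
    = 3.6137 − 1.645 = 1.9687 → 1.97
Power = Φ(1.97) = 0.976.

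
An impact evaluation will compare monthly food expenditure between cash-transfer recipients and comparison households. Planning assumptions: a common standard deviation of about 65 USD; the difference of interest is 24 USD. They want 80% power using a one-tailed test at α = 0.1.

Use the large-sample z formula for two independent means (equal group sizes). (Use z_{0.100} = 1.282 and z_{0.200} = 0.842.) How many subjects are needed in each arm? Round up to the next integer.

n = (z_α + z_β)² · (σ₁² + σ₂²) / δ²
  = (1.282 + 0.842)² · (2·65² = 8450) / 24²
  = 4.5114 · 8450 / 576
  = 66.18
Round up → n = 67 per group.

n = 67 per group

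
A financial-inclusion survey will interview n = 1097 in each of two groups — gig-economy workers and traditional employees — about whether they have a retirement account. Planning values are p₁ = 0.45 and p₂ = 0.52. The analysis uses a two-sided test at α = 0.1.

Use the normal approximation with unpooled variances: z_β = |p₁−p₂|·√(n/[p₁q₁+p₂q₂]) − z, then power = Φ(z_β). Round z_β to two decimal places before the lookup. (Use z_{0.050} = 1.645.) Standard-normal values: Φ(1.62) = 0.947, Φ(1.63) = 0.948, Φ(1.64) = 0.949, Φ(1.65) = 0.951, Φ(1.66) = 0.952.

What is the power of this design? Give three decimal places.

Power ≈ 0.949

z_β = |p₁−p₂|·√(n/[p₁q₁+p₂q₂]) − z_{α/2}
    = 0.07 · √(1097/0.4971) − 1.645
    = 0.07 · 46.9766 − 1.645
    = 3.2884 − 1.645 = 1.6434 → 1.64
Power = Φ(1.64) = 0.949.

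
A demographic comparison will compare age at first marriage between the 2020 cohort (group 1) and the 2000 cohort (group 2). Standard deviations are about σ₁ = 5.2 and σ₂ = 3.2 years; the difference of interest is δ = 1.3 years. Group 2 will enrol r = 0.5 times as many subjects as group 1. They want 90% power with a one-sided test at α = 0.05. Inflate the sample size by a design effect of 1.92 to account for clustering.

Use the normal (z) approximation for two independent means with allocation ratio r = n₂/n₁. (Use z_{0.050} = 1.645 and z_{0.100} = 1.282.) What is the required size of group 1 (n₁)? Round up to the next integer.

n₁ = (z_α + z_β)² · (σ₁² + σ₂²/r) / δ²
   = (1.645 + 1.282)² · (5.2² + 3.2²/0.5) / 1.3²
   = 8.5673 · (27.04 + 20.48) / 1.69
   = 8.5673 · 47.52 / 1.69
   = 240.90
Design effect: 1.92 × 240.90 = 462.53.
Round up → n₁ = 463; n₂ = r·n₁ = 0.5 × 463 = 232.

n₁ = 463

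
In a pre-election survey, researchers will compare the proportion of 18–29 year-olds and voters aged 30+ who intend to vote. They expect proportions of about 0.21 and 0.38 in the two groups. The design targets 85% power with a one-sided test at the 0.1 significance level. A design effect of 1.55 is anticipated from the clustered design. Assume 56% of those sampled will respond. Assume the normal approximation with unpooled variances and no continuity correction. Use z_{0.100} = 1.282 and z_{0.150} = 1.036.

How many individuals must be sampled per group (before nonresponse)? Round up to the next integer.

n = (z_α + z_β)² · [p₁(1−p₁) + p₂(1−p₂)] / (p₁ − p₂)²
  = (1.282 + 1.036)² · (0.21·0.79 + 0.38·0.62) / (-0.17)²
  = (2.318)² · (0.1659 + 0.2356) / 0.0289
  = 5.3731 · 0.4015 / 0.0289
  = 74.65
Design effect: 1.55 × 74.65 = 115.70.
Adjust for 56% response: 115.70 / 0.56 = 206.61.
Round up → n = 207 per group.

n = 207 per group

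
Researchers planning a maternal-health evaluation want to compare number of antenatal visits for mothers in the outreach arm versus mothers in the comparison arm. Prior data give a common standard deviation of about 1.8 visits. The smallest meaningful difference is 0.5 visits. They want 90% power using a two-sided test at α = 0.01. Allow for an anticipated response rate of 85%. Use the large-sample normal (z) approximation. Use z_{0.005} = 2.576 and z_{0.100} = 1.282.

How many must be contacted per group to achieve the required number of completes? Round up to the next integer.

n = (z_{α/2} + z_β)² · (σ₁² + σ₂²) / δ²
  = (2.576 + 1.282)² · (2·1.8² = 6.48) / 0.5²
  = 14.8842 · 6.48 / 0.25
  = 385.80
Adjust for 85% response: 385.80 / 0.85 = 453.88.
Round up → n = 454 per group.

n = 454 per group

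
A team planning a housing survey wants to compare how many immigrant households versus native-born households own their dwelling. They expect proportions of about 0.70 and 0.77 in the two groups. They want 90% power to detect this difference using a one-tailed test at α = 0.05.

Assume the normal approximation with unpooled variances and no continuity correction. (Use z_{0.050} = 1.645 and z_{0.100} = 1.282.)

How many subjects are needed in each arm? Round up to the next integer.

n = 677 per group

n = (z_α + z_β)² · [p₁(1−p₁) + p₂(1−p₂)] / (p₁ − p₂)²
  = (1.645 + 1.282)² · (0.70·0.30 + 0.77·0.23) / (-0.07)²
  = (2.927)² · (0.2100 + 0.1771) / 0.0049
  = 8.5673 · 0.3871 / 0.0049
  = 676.82
Round up → n = 677 per group.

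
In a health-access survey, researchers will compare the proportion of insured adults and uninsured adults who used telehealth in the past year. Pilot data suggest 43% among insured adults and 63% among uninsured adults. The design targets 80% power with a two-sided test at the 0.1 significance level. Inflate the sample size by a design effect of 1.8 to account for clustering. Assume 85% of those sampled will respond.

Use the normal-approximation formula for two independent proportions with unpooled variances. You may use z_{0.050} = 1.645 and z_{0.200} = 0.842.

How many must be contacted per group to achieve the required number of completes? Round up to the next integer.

n = 157 per group

n = (z_{α/2} + z_β)² · [p₁(1−p₁) + p₂(1−p₂)] / (p₁ − p₂)²
  = (1.645 + 0.842)² · (0.43·0.57 + 0.63·0.37) / (-0.20)²
  = (2.487)² · (0.2451 + 0.2331) / 0.0400
  = 6.1852 · 0.4782 / 0.0400
  = 73.94
Design effect: 1.8 × 73.94 = 133.10.
Adjust for 85% response: 133.10 / 0.85 = 156.59.
Round up → n = 157 per group.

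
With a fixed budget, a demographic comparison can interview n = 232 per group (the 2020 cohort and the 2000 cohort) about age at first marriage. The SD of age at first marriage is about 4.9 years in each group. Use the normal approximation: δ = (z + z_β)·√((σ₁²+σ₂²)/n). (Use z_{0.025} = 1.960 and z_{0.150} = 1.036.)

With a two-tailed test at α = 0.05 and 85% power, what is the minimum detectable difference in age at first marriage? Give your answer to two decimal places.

δ = (z_{α/2} + z_β) · √((σ₁²+σ₂²)/n)
  = (1.960 + 1.036) · √(48.02/232)
  = 2.996 · √0.20698
  = 2.996 · 0.4550
  = 1.3630

Minimum detectable difference ≈ 1.36 years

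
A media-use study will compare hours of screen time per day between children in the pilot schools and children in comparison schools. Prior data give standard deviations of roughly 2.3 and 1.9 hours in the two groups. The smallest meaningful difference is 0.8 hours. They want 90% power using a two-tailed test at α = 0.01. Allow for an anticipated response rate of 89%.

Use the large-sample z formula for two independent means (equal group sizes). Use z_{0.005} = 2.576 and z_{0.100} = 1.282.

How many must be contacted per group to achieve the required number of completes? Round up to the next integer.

n = (z_{α/2} + z_β)² · (σ₁² + σ₂²) / δ²
  = (2.576 + 1.282)² · (2.3² + 1.9² = 8.9) / 0.8²
  = 14.8842 · 8.9 / 0.64
  = 206.98
Adjust for 89% response: 206.98 / 0.89 = 232.57.
Round up → n = 233 per group.

n = 233 per group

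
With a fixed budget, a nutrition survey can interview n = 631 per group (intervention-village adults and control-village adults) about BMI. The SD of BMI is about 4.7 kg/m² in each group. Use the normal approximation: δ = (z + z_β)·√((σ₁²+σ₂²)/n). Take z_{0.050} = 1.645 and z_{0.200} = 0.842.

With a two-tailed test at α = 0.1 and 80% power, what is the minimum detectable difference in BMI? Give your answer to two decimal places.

δ = (z_{α/2} + z_β) · √((σ₁²+σ₂²)/n)
  = (1.645 + 0.842) · √(44.18/631)
  = 2.487 · √0.07002
  = 2.487 · 0.2646
  = 0.6581

Minimum detectable difference ≈ 0.66 kg/m²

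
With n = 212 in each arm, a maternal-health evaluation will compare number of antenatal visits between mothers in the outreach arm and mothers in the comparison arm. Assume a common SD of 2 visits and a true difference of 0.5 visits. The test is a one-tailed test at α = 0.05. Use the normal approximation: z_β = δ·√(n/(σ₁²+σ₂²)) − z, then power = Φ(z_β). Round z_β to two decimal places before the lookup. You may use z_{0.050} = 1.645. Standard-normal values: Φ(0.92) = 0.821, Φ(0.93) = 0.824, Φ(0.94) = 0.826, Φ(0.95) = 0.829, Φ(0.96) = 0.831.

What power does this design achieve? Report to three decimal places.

z_β = δ·√(n/(σ₁²+σ₂²)) − z_α
    = 0.5 · √(212/8) − 1.645
    = 0.5 · 5.14782 − 1.645
    = 2.5739 − 1.645 = 0.9289 → 0.93
Power = Φ(0.93) = 0.824.

Power ≈ 0.824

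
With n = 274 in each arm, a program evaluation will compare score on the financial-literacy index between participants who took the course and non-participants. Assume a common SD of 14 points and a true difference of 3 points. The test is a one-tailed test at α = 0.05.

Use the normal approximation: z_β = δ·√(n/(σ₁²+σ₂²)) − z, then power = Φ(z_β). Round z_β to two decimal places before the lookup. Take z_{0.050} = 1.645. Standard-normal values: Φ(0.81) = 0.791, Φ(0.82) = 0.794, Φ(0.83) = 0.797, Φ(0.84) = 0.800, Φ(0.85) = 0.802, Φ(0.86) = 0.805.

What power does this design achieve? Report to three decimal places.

z_β = δ·√(n/(σ₁²+σ₂²)) − z_α
    = 3 · √(274/392) − 1.645
    = 3 · 0.83605 − 1.645
    = 2.5081 − 1.645 = 0.8631 → 0.86
Power = Φ(0.86) = 0.805.

Power ≈ 0.805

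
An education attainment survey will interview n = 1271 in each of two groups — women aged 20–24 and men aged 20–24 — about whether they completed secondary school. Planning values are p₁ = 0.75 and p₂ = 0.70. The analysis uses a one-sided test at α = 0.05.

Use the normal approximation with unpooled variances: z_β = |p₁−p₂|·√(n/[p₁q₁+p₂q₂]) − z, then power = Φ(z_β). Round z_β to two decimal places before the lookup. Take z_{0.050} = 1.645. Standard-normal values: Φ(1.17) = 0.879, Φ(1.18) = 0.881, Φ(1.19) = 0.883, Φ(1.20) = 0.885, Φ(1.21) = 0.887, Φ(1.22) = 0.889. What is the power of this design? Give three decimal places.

z_β = |p₁−p₂|·√(n/[p₁q₁+p₂q₂]) − z_α
    = 0.05 · √(1271/0.3975) − 1.645
    = 0.05 · 56.5463 − 1.645
    = 2.8273 − 1.645 = 1.1823 → 1.18
Power = Φ(1.18) = 0.881.

Power ≈ 0.881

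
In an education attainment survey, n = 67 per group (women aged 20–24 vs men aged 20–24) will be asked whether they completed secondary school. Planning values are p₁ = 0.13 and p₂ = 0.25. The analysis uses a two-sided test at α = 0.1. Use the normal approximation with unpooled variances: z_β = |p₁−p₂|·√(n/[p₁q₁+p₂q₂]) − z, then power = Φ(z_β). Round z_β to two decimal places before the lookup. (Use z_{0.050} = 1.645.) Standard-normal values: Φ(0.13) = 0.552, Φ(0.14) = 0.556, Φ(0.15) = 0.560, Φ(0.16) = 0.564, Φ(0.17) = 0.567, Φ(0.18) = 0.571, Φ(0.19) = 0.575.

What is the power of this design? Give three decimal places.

Power ≈ 0.560

z_β = |p₁−p₂|·√(n/[p₁q₁+p₂q₂]) − z_{α/2}
    = 0.12 · √(67/0.3006) − 1.645
    = 0.12 · 14.9294 − 1.645
    = 1.7915 − 1.645 = 0.1465 → 0.15
Power = Φ(0.15) = 0.560.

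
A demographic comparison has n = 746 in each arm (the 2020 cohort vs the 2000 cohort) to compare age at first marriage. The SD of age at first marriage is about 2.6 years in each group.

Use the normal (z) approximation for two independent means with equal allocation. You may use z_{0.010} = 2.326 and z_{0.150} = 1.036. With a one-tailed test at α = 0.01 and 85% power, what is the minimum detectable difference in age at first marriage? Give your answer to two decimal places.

Minimum detectable difference ≈ 0.45 years

δ = (z_α + z_β) · √((σ₁²+σ₂²)/n)
  = (2.326 + 1.036) · √(13.52/746)
  = 3.362 · √0.01812
  = 3.362 · 0.1346
  = 0.4526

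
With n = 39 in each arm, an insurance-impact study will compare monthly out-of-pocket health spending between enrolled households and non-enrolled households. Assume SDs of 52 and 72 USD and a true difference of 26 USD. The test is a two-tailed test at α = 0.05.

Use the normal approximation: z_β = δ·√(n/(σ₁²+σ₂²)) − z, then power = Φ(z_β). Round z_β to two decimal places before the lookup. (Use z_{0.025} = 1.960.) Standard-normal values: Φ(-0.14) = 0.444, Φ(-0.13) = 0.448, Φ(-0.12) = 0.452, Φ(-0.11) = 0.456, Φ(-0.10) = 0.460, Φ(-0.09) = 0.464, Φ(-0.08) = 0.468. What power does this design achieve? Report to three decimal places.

z_β = δ·√(n/(σ₁²+σ₂²)) − z_{α/2}
    = 26 · √(39/7888) − 1.960
    = 26 · 0.07032 − 1.960
    = 1.8282 − 1.960 = -0.1318 → -0.13
Power = Φ(-0.13) = 0.448.

Power ≈ 0.448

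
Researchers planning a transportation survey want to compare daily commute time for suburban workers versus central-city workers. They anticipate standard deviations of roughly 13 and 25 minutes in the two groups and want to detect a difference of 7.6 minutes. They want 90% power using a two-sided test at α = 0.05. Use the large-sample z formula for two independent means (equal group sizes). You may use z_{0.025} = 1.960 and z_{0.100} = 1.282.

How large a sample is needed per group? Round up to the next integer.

n = 145 per group

n = (z_{α/2} + z_β)² · (σ₁² + σ₂²) / δ²
  = (1.960 + 1.282)² · (13² + 25² = 794) / 7.6²
  = 10.5106 · 794 / 57.76
  = 144.48
Round up → n = 145 per group.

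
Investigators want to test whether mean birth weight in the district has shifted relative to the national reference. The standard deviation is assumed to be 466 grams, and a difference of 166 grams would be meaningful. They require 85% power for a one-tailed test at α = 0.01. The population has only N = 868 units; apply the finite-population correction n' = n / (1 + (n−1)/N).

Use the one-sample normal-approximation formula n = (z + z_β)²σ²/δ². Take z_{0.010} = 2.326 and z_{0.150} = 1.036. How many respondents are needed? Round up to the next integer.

n = (z_α + z_β)² · σ² / δ²
  = (2.326 + 1.036)² · 466² / 166²
  = 11.3030 · 217156 / 27556
  = 89.07
Finite-population correction (N = 868): 89.07 / (1 + (89.07 − 1)/868) = 80.87.
Round up → n = 81.

n = 81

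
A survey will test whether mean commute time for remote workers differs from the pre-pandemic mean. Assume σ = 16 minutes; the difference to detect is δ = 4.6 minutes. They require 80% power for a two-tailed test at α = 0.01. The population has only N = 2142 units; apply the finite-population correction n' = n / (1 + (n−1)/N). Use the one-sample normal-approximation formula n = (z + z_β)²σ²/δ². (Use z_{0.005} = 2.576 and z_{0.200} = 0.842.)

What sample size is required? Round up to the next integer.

n = 133

n = (z_{α/2} + z_β)² · σ² / δ²
  = (2.576 + 0.842)² · 16² / 4.6²
  = 11.6827 · 256 / 21.16
  = 141.34
Finite-population correction (N = 2142): 141.34 / (1 + (141.34 − 1)/2142) = 132.65.
Round up → n = 133.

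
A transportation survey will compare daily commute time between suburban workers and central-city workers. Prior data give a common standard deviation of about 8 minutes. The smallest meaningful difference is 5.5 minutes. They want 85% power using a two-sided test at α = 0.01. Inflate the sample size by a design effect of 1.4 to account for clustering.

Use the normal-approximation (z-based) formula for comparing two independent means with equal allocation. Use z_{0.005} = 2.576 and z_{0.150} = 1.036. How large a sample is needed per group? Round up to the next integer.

n = (z_{α/2} + z_β)² · (σ₁² + σ₂²) / δ²
  = (2.576 + 1.036)² · (2·8² = 128) / 5.5²
  = 13.0465 · 128 / 30.25
  = 55.21
Design effect: 1.4 × 55.21 = 77.29.
Round up → n = 78 per group.

n = 78 per group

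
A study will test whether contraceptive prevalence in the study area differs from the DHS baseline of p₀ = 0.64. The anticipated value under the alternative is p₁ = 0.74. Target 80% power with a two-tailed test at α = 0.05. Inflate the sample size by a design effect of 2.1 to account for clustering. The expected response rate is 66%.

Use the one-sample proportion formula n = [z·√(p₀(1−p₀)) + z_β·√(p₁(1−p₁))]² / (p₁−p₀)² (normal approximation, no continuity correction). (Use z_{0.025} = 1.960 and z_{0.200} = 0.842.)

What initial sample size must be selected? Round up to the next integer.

n = [z_{α/2}·√(p₀q₀) + z_β·√(p₁q₁)]² / (p₁ − p₀)²
  = [1.960·√(0.64·0.36) + 0.842·√(0.74·0.26)]² / (0.10)²
  = [1.960·0.4800 + 0.842·0.4386]² / 0.0100
  = [1.3101]² / 0.0100
  = 171.64
Design effect: 2.1 × 171.64 = 360.45.
Adjust for 66% response: 360.45 / 0.66 = 546.14.
Round up → n = 547.

n = 547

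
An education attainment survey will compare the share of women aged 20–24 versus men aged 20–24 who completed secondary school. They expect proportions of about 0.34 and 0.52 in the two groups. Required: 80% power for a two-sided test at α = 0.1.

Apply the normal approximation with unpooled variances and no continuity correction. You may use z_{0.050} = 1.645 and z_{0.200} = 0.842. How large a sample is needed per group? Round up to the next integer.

n = 91 per group

n = (z_{α/2} + z_β)² · [p₁(1−p₁) + p₂(1−p₂)] / (p₁ − p₂)²
  = (1.645 + 0.842)² · (0.34·0.66 + 0.52·0.48) / (-0.18)²
  = (2.487)² · (0.2244 + 0.2496) / 0.0324
  = 6.1852 · 0.4740 / 0.0324
  = 90.49
Round up → n = 91 per group.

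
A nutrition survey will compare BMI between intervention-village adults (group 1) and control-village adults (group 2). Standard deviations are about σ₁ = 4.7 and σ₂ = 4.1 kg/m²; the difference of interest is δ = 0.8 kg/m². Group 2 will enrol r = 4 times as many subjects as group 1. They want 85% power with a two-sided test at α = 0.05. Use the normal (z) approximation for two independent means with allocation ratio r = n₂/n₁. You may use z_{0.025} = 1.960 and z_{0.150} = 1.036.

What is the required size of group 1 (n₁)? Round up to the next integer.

n₁ = (z_{α/2} + z_β)² · (σ₁² + σ₂²/r) / δ²
   = (1.960 + 1.036)² · (4.7² + 4.1²/4) / 0.8²
   = 8.9760 · (22.09 + 4.2025) / 0.64
   = 8.9760 · 26.2925 / 0.64
   = 368.75
Round up → n₁ = 369; n₂ = r·n₁ = 4 × 369 = 1476.

n₁ = 369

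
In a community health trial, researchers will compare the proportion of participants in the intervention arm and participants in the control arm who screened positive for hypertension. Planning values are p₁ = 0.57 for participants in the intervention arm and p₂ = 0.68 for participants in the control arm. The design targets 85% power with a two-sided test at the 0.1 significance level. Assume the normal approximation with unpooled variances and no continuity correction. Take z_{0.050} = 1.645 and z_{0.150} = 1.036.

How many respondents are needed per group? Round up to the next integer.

n = 275 per group

n = (z_{α/2} + z_β)² · [p₁(1−p₁) + p₂(1−p₂)] / (p₁ − p₂)²
  = (1.645 + 1.036)² · (0.57·0.43 + 0.68·0.32) / (-0.11)²
  = (2.681)² · (0.2451 + 0.2176) / 0.0121
  = 7.1878 · 0.4627 / 0.0121
  = 274.86
Round up → n = 275 per group.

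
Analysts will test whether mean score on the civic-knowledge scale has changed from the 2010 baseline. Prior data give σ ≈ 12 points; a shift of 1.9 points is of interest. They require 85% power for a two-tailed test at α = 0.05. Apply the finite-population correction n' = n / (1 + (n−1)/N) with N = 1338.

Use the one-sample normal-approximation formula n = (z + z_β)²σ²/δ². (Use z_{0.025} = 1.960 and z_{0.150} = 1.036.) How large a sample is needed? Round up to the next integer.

n = 283

n = (z_{α/2} + z_β)² · σ² / δ²
  = (1.960 + 1.036)² · 12² / 1.9²
  = 8.9760 · 144 / 3.61
  = 358.05
Finite-population correction (N = 1338): 358.05 / (1 + (358.05 − 1)/1338) = 282.63.
Round up → n = 283.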